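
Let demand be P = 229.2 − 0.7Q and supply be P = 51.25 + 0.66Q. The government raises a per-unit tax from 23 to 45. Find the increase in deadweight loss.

Competitive equilibrium: 229.2 − 0.7Q = 51.25 + 0.66Q → Q* = 130.8456, P* = 137.6081.
For a per-unit tax t: ΔQ = t/1.36, so DWL = ½·t·(t/1.36) = t²/2.72.
At t = 23: DWL = 194.485. At t = 45: DWL = 744.485.
Increase = 744.485 − 194.485 = 550.

550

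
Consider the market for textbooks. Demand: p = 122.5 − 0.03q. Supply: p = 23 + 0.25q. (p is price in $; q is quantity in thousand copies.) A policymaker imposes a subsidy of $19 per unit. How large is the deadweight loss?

$644.64 thousand

Competitive equilibrium: 122.5 − 0.03q = 23 + 0.25q → q* = 355.3571, p* = 111.8393.
The subsidy lowers effective supply by 19: p = 4 + 0.25q.
New quantity: 122.5 − 0.03q = 4 + 0.25q → q' = 423.2143.
Overproduction Δq = 423.2143 − 355.3571 = 67.8572; wedge = subsidy = 19.
Welfare loss = ½ × 67.8572 × 19 = $644.64 thousand.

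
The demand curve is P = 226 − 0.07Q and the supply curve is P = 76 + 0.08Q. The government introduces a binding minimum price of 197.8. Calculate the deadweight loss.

26743.47

Competitive equilibrium: 226 − 0.07Q = 76 + 0.08Q → Q* = 1000, P* = 156.
At the floor P = 197.8, quantity demanded = (226 − 197.8)/0.07 = 402.85714.
Sellers' marginal cost at Q' = 402.85714: 76 + 0.08·402.85714 = 108.22857.
ΔQ = 1000 − 402.85714 = 597.14286; wedge = 197.8 − 108.22857 = 89.57143.
The triangle = ½ × 597.14286 × 89.57143 = 26743.47.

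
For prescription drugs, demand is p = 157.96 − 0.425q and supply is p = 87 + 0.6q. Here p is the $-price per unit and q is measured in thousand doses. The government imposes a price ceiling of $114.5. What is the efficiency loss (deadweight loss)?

Competitive equilibrium: 157.96 − 0.425q = 87 + 0.6q → q* = 69.2293, p* = 128.5376.
At the ceiling p = 114.5, quantity supplied = (114.5 − 87)/0.6 = 45.8333.
Willingness to pay at q' = 45.8333: 157.96 − 0.425·45.8333 = 138.4808.
Δq = 69.2293 − 45.8333 = 23.396; wedge = 138.4808 − 114.5 = 23.9808.
Deadweight loss = ½ × 23.396 × 23.9808 = $280.53 thousand.

$280.53 thousand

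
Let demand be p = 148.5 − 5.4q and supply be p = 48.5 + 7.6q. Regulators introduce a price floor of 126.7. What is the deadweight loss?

Competitive equilibrium: 148.5 − 5.4q = 48.5 + 7.6q → q* = 7.6923, p* = 106.9615.
At the floor p = 126.7, quantity demanded = (148.5 − 126.7)/5.4 = 4.037.
Sellers' marginal cost at q' = 4.037: 48.5 + 7.6·4.037 = 79.1812.
Δq = 7.6923 − 4.037 = 3.6553; wedge = 126.7 − 79.1812 = 47.5188.
Deadweight loss = ½ × 3.6553 × 47.5188 = 86.85.

86.85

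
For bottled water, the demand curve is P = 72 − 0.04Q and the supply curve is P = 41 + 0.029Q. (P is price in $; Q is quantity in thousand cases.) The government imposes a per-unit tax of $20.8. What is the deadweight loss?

$3135.07 thousand

Competitive equilibrium: 72 − 0.04Q = 41 + 0.029Q → Q* = 449.2754, P* = 54.029.
With the tax, the buyer price exceeds the seller price by 20.8: (72 − 0.04Q) − (41 + 0.029Q) = 20.8 → Q' = 147.8261.
ΔQ = 449.2754 − 147.8261 = 301.4493; the wedge equals the tax, 20.8.
Deadweight loss = ½ × 301.4493 × 20.8 = $3135.07 thousand.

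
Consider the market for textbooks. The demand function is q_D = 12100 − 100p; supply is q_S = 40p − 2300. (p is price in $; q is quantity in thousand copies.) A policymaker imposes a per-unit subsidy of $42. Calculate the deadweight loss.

In inverse form: demand p = 121 − 0.01q, supply p = 57.5 + 0.025q.
Competitive equilibrium: 121 − 0.01q = 57.5 + 0.025q → q* = 1814.2857, p* = 102.8571.
The subsidy lowers effective supply by 42: p = 15.5 + 0.025q.
New quantity: 121 − 0.01q = 15.5 + 0.025q → q' = 3014.2857.
Overproduction Δq = 3014.2857 − 1814.2857 = 1200; wedge = subsidy = 42.
DWL = ½ × 1200 × 42 = $25200 thousand.

$25200 thousand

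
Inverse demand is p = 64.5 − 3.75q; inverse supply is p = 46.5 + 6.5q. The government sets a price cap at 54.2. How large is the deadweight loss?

1.67

Competitive equilibrium: 64.5 − 3.75q = 46.5 + 6.5q → q* = 1.7561, p* = 57.9146.
At the ceiling p = 54.2, quantity supplied = (54.2 − 46.5)/6.5 = 1.1846.
Willingness to pay at q' = 1.1846: 64.5 − 3.75·1.1846 = 60.0578.
Δq = 1.7561 − 1.1846 = 0.5715; wedge = 60.0578 − 54.2 = 5.8578.
Welfare loss = ½ × 0.5715 × 5.8578 = 1.67.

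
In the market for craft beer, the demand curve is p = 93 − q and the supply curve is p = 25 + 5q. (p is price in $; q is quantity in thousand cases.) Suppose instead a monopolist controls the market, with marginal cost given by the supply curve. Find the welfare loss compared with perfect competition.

Competitive equilibrium: 93 − q = 25 + 5q → q* = 11.3333, p* = 81.6667.
Marginal revenue: MR = 93 − 2q. Set MR = MC: 93 − 2q = 25 + 5q → q_m = 9.7143.
Price p_m = 93 − 1·9.7143 = 83.2857; MC(q_m) = 25 + 5·9.7143 = 73.5715.
Competitive q* = 11.3333, so Δq = 1.619; wedge = 83.2857 − 73.5715 = 9.7142.
Deadweight loss = ½ × 1.619 × 9.7142 = $7.86 thousand.

$7.86 thousand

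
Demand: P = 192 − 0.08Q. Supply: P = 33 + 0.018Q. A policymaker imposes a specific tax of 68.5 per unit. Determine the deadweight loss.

23940.05

Competitive equilibrium: 192 − 0.08Q = 33 + 0.018Q → Q* = 1622.449, P* = 62.2041.
With the tax, the buyer price exceeds the seller price by 68.5: (192 − 0.08Q) − (33 + 0.018Q) = 68.5 → Q' = 923.4694.
ΔQ = 1622.449 − 923.4694 = 698.9796; the wedge equals the tax, 68.5.
The triangle = ½ × 698.9796 × 68.5 = 23940.05.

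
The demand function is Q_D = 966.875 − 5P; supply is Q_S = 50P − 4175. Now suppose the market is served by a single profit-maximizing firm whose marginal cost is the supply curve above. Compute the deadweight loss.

In inverse form: demand P = 193.375 − 0.2Q, supply P = 83.5 + 0.02Q.
Competitive equilibrium: 193.375 − 0.2Q = 83.5 + 0.02Q → Q* = 499.43182, P* = 93.48864.
Marginal revenue: MR = 193.375 − 0.4Q. Set MR = MC: 193.375 − 0.4Q = 83.5 + 0.02Q → Q_m = 261.60714.
Price P_m = 193.375 − 0.2·261.60714 = 141.05357; MC(Q_m) = 83.5 + 0.02·261.60714 = 88.73214.
Competitive Q* = 499.43182, so ΔQ = 237.82468; wedge = 141.05357 − 88.73214 = 52.32143.
DWL = ½ × 237.82468 × 52.32143 = 6221.66.

6221.66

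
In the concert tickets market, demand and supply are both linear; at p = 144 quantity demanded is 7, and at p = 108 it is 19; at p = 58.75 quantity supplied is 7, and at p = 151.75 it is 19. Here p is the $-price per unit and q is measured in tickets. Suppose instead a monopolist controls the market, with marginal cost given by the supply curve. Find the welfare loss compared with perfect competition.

$57.04

Demand slope = (108 − 144)/(19 − 7) = −3, so p = 165 − 3q.
Supply slope = (151.75 − 58.75)/(19 − 7) = 7.75, so p = 4.5 + 7.75q.
Competitive equilibrium: 165 − 3q = 4.5 + 7.75q → q* = 14.9302, p* = 120.2093.
Marginal revenue: MR = 165 − 6q. Set MR = MC: 165 − 6q = 4.5 + 7.75q → q_m = 11.6727.
Price p_m = 165 − 3·11.6727 = 129.9819; MC(q_m) = 4.5 + 7.75·11.6727 = 94.9634.
Competitive q* = 14.9302, so Δq = 3.2575; wedge = 129.9819 − 94.9634 = 35.0185.
DWL = ½ × 3.2575 × 35.0185 = $57.04.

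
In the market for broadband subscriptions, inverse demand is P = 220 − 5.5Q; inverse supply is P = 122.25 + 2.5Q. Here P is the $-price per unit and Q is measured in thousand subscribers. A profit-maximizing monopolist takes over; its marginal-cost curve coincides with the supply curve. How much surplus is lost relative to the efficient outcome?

$99.12 thousand

Competitive equilibrium: 220 − 5.5Q = 122.25 + 2.5Q → Q* = 12.2188, P* = 152.7969.
Marginal revenue: MR = 220 − 11Q. Set MR = MC: 220 − 11Q = 122.25 + 2.5Q → Q_m = 7.2407.
Price P_m = 220 − 5.5·7.2407 = 180.1762; MC(Q_m) = 122.25 + 2.5·7.2407 = 140.3518.
Competitive Q* = 12.2188, so ΔQ = 4.9781; wedge = 180.1762 − 140.3518 = 39.8244.
DWL = ½ × 4.9781 × 39.8244 = $99.12 thousand.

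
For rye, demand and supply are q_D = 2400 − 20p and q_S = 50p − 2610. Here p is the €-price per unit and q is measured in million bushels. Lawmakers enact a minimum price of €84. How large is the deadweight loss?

€2162.57 million

In inverse form: demand p = 120 − 0.05q, supply p = 52.2 + 0.02q.
Competitive equilibrium: 120 − 0.05q = 52.2 + 0.02q → q* = 968.5714, p* = 71.5714.
At the floor p = 84, quantity demanded = (120 − 84)/0.05 = 720.
Sellers' marginal cost at q' = 720: 52.2 + 0.02·720 = 66.6.
Δq = 968.5714 − 720 = 248.5714; wedge = 84 − 66.6 = 17.4.
Deadweight loss = ½ × 248.5714 × 17.4 = €2162.57 million.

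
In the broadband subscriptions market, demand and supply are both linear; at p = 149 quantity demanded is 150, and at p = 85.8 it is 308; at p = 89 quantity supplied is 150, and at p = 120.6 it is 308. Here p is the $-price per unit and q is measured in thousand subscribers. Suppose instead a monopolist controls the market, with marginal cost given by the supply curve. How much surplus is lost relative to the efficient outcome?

$3000 thousand

Demand slope = (85.8 − 149)/(308 − 150) = −0.4, so p = 209 − 0.4q.
Supply slope = (120.6 − 89)/(308 − 150) = 0.2, so p = 59 + 0.2q.
Competitive equilibrium: 209 − 0.4q = 59 + 0.2q → q* = 250, p* = 109.
Marginal revenue: MR = 209 − 0.8q. Set MR = MC: 209 − 0.8q = 59 + 0.2q → q_m = 150.
Price p_m = 209 − 0.4·150 = 149; MC(q_m) = 59 + 0.2·150 = 89.
Competitive q* = 250, so Δq = 100; wedge = 149 − 89 = 60.
Welfare loss = ½ × 100 × 60 = $3000 thousand.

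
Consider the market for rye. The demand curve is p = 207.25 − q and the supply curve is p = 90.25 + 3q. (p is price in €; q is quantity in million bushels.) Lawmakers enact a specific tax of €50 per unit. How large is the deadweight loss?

Competitive equilibrium: 207.25 − q = 90.25 + 3q → q* = 29.25, p* = 178.
With the tax, the buyer price exceeds the seller price by 50: (207.25 − q) − (90.25 + 3q) = 50 → q' = 16.75.
Δq = 29.25 − 16.75 = 12.5; the wedge equals the tax, 50.
Welfare loss = ½ × 12.5 × 50 = €312.50 million.

€312.50 million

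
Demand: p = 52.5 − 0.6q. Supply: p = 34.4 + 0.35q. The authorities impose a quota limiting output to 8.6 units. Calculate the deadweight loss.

Competitive equilibrium: 52.5 − 0.6q = 34.4 + 0.35q → q* = 19.0526, p* = 41.0684.
At q = 8.6: demand price = 52.5 − 0.6·8.6 = 47.34; supply price = 34.4 + 0.35·8.6 = 37.41.
Δq = 19.0526 − 8.6 = 10.4526; wedge = 47.34 − 37.41 = 9.93.
Welfare loss = ½ × 10.4526 × 9.93 = 51.90.

51.90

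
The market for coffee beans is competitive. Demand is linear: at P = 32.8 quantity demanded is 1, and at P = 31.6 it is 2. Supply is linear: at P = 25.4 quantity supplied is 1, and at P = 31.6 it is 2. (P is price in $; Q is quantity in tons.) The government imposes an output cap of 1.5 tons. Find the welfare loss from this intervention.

$0.925

Demand slope = (31.6 − 32.8)/(2 − 1) = −1.2, so P = 34 − 1.2Q.
Supply slope = (31.6 − 25.4)/(2 − 1) = 6.2, so P = 19.2 + 6.2Q.
Competitive equilibrium: 34 − 1.2Q = 19.2 + 6.2Q → Q* = 2, P* = 31.6.
At Q = 1.5: demand price = 34 − 1.2·1.5 = 32.2; supply price = 19.2 + 6.2·1.5 = 28.5.
ΔQ = 2 − 1.5 = 0.5; wedge = 32.2 − 28.5 = 3.7.
The triangle = ½ × 0.5 × 3.7 = $0.925.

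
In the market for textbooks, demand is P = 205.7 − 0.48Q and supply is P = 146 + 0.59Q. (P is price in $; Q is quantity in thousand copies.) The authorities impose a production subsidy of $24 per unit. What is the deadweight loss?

Competitive equilibrium: 205.7 − 0.48Q = 146 + 0.59Q → Q* = 55.7944, P* = 178.9187.
The subsidy lowers effective supply by 24: P = 122 + 0.59Q.
New quantity: 205.7 − 0.48Q = 122 + 0.59Q → Q' = 78.2243.
Overproduction ΔQ = 78.2243 − 55.7944 = 22.4299; wedge = subsidy = 24.
The triangle = ½ × 22.4299 × 24 = $269.16 thousand.

$269.16 thousand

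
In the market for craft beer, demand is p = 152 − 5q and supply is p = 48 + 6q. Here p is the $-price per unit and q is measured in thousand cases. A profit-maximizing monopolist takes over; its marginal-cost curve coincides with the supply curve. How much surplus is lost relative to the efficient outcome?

$48.01 thousand

Competitive equilibrium: 152 − 5q = 48 + 6q → q* = 9.4545, p* = 104.7273.
Marginal revenue: MR = 152 − 10q. Set MR = MC: 152 − 10q = 48 + 6q → q_m = 6.5.
Price p_m = 152 − 5·6.5 = 119.5; MC(q_m) = 48 + 6·6.5 = 87.
Competitive q* = 9.4545, so Δq = 2.9545; wedge = 119.5 − 87 = 32.5.
The triangle = ½ × 2.9545 × 32.5 = $48.01 thousand.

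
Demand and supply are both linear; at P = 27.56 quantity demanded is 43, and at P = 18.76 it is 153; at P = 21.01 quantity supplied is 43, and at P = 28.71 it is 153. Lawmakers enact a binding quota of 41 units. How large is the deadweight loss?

Demand slope = (18.76 − 27.56)/(153 − 43) = −0.08, so P = 31 − 0.08Q.
Supply slope = (28.71 − 21.01)/(153 − 43) = 0.07, so P = 18 + 0.07Q.
Competitive equilibrium: 31 − 0.08Q = 18 + 0.07Q → Q* = 86.6667, P* = 24.0667.
At Q = 41: demand price = 31 − 0.08·41 = 27.72; supply price = 18 + 0.07·41 = 20.87.
ΔQ = 86.6667 − 41 = 45.6667; wedge = 27.72 − 20.87 = 6.85.
Deadweight loss = ½ × 45.6667 × 6.85 = 156.41.

156.41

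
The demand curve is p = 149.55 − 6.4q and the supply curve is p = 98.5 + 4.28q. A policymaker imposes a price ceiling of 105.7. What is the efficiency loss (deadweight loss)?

51.24

Competitive equilibrium: 149.55 − 6.4q = 98.5 + 4.28q → q* = 4.78, p* = 118.9582.
At the ceiling p = 105.7, quantity supplied = (105.7 − 98.5)/4.28 = 1.6822.
Willingness to pay at q' = 1.6822: 149.55 − 6.4·1.6822 = 138.7839.
Δq = 4.78 − 1.6822 = 3.0978; wedge = 138.7839 − 105.7 = 33.0839.
Welfare loss = ½ × 3.0978 × 33.0839 = 51.24.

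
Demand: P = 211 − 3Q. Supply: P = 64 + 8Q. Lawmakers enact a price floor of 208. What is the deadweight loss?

840.73

Competitive equilibrium: 211 − 3Q = 64 + 8Q → Q* = 13.36364, P* = 170.90909.
At the floor P = 208, quantity demanded = (211 − 208)/3 = 1.
Sellers' marginal cost at Q' = 1: 64 + 8·1 = 72.
ΔQ = 13.36364 − 1 = 12.36364; wedge = 208 − 72 = 136.
The triangle = ½ × 12.36364 × 136 = 840.73.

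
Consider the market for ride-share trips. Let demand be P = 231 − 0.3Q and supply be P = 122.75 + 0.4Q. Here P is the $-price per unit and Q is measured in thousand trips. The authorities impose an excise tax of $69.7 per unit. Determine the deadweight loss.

$3470.06 thousand

Competitive equilibrium: 231 − 0.3Q = 122.75 + 0.4Q → Q* = 154.64286, P* = 184.60714.
With the tax, the buyer price exceeds the seller price by 69.7: (231 − 0.3Q) − (122.75 + 0.4Q) = 69.7 → Q' = 55.07143.
ΔQ = 154.64286 − 55.07143 = 99.57143; the wedge equals the tax, 69.7.
DWL = ½ × 99.57143 × 69.7 = $3470.06 thousand.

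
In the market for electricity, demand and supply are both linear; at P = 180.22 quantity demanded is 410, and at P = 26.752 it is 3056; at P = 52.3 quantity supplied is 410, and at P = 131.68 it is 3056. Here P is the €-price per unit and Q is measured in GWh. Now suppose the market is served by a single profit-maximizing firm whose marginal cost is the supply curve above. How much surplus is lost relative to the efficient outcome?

Demand slope = (26.752 − 180.22)/(3056 − 410) = −0.058, so P = 204 − 0.058Q.
Supply slope = (131.68 − 52.3)/(3056 − 410) = 0.03, so P = 40 + 0.03Q.
Competitive equilibrium: 204 − 0.058Q = 40 + 0.03Q → Q* = 1863.63636, P* = 95.90909.
Marginal revenue: MR = 204 − 0.116Q. Set MR = MC: 204 − 0.116Q = 40 + 0.03Q → Q_m = 1123.28767.
Price P_m = 204 − 0.058·1123.28767 = 138.84932; MC(Q_m) = 40 + 0.03·1123.28767 = 73.69863.
Competitive Q* = 1863.63636, so ΔQ = 740.34869; wedge = 138.84932 − 73.69863 = 65.15069.
The triangle = ½ × 740.34869 × 65.15069 = €24117.11.

€24117.11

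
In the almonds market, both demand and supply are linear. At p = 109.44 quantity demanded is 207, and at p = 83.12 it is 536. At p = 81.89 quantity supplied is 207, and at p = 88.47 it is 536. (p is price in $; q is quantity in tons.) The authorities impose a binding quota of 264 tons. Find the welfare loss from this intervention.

$2387.11

Demand slope = (83.12 − 109.44)/(536 − 207) = −0.08, so p = 126 − 0.08q.
Supply slope = (88.47 − 81.89)/(536 − 207) = 0.02, so p = 77.75 + 0.02q.
Competitive equilibrium: 126 − 0.08q = 77.75 + 0.02q → q* = 482.5, p* = 87.4.
At q = 264: demand price = 126 − 0.08·264 = 104.88; supply price = 77.75 + 0.02·264 = 83.03.
Δq = 482.5 − 264 = 218.5; wedge = 104.88 − 83.03 = 21.85.
The triangle = ½ × 218.5 × 21.85 = $2387.11.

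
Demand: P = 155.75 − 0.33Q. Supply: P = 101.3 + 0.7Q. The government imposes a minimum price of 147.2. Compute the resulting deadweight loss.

Competitive equilibrium: 155.75 − 0.33Q = 101.3 + 0.7Q → Q* = 52.8641, P* = 138.3049.
At the floor P = 147.2, quantity demanded = (155.75 − 147.2)/0.33 = 25.9091.
Sellers' marginal cost at Q' = 25.9091: 101.3 + 0.7·25.9091 = 119.4364.
ΔQ = 52.8641 − 25.9091 = 26.955; wedge = 147.2 − 119.4364 = 27.7636.
DWL = ½ × 26.955 × 27.7636 = 374.18.

374.18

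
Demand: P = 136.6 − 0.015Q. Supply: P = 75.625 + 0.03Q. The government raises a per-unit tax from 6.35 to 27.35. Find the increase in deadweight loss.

7863.33

Competitive equilibrium: 136.6 − 0.015Q = 75.625 + 0.03Q → Q* = 1355, P* = 116.275.
For a per-unit tax t: ΔQ = t/0.045, so DWL = ½·t·(t/0.045) = t²/0.09.
At t = 6.35: DWL = 448.028. At t = 27.35: DWL = 8311.361.
Increase = 8311.361 − 448.028 = 7863.33.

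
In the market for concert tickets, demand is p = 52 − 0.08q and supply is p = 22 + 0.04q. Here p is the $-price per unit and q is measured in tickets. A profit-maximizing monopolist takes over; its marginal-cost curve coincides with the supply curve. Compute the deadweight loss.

Competitive equilibrium: 52 − 0.08q = 22 + 0.04q → q* = 250, p* = 32.
Marginal revenue: MR = 52 − 0.16q. Set MR = MC: 52 − 0.16q = 22 + 0.04q → q_m = 150.
Price p_m = 52 − 0.08·150 = 40; MC(q_m) = 22 + 0.04·150 = 28.
Competitive q* = 250, so Δq = 100; wedge = 40 − 28 = 12.
The triangle = ½ × 100 × 12 = $600.

$600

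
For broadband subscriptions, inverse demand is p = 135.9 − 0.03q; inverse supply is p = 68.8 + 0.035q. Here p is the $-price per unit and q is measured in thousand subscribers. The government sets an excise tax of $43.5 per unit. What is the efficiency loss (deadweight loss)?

$14555.77 thousand

Competitive equilibrium: 135.9 − 0.03q = 68.8 + 0.035q → q* = 1032.3077, p* = 104.9308.
With the tax, the buyer price exceeds the seller price by 43.5: (135.9 − 0.03q) − (68.8 + 0.035q) = 43.5 → q' = 363.0769.
Δq = 1032.3077 − 363.0769 = 669.2308; the wedge equals the tax, 43.5.
DWL = ½ × 669.2308 × 43.5 = $14555.77 thousand.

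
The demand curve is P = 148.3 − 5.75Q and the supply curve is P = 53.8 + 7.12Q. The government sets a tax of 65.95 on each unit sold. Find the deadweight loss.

168.97

Competitive equilibrium: 148.3 − 5.75Q = 53.8 + 7.12Q → Q* = 7.34266, P* = 106.07972.
With the tax, the buyer price exceeds the seller price by 65.95: (148.3 − 5.75Q) − (53.8 + 7.12Q) = 65.95 → Q' = 2.21834.
ΔQ = 7.34266 − 2.21834 = 5.12432; the wedge equals the tax, 65.95.
DWL = ½ × 5.12432 × 65.95 = 168.97.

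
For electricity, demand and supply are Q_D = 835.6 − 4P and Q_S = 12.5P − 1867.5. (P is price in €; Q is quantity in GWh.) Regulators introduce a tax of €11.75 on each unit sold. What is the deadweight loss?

€209.19

In inverse form: demand P = 208.9 − 0.25Q, supply P = 149.4 + 0.08Q.
Competitive equilibrium: 208.9 − 0.25Q = 149.4 + 0.08Q → Q* = 180.303, P* = 163.8242.
With the tax, the buyer price exceeds the seller price by 11.75: (208.9 − 0.25Q) − (149.4 + 0.08Q) = 11.75 → Q' = 144.697.
ΔQ = 180.303 − 144.697 = 35.606; the wedge equals the tax, 11.75.
The triangle = ½ × 35.606 × 11.75 = €209.19.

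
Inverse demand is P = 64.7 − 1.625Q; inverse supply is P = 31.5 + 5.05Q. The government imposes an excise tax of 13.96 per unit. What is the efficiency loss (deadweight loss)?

14.60

Competitive equilibrium: 64.7 − 1.625Q = 31.5 + 5.05Q → Q* = 4.9738, P* = 56.6176.
With the tax, the buyer price exceeds the seller price by 13.96: (64.7 − 1.625Q) − (31.5 + 5.05Q) = 13.96 → Q' = 2.8824.
ΔQ = 4.9738 − 2.8824 = 2.0914; the wedge equals the tax, 13.96.
Deadweight loss = ½ × 2.0914 × 13.96 = 14.60.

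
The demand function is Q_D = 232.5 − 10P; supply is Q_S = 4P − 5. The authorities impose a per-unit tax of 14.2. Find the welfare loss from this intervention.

In inverse form: demand P = 23.25 − 0.1Q, supply P = 1.25 + 0.25Q.
Competitive equilibrium: 23.25 − 0.1Q = 1.25 + 0.25Q → Q* = 62.8571, P* = 16.9643.
With the tax, the buyer price exceeds the seller price by 14.2: (23.25 − 0.1Q) − (1.25 + 0.25Q) = 14.2 → Q' = 22.2857.
ΔQ = 62.8571 − 22.2857 = 40.5714; the wedge equals the tax, 14.2.
Welfare loss = ½ × 40.5714 × 14.2 = 288.06.

288.06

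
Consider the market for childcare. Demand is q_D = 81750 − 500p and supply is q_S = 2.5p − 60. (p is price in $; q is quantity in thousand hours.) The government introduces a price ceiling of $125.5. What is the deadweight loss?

$1748.37 thousand

In inverse form: demand p = 163.5 − 0.002q, supply p = 24 + 0.4q.
Competitive equilibrium: 163.5 − 0.002q = 24 + 0.4q → q* = 347.0149, p* = 162.806.
At the ceiling p = 125.5, quantity supplied = (125.5 − 24)/0.4 = 253.75.
Willingness to pay at q' = 253.75: 163.5 − 0.002·253.75 = 162.9925.
Δq = 347.0149 − 253.75 = 93.2649; wedge = 162.9925 − 125.5 = 37.4925.
The triangle = ½ × 93.2649 × 37.4925 = $1748.37 thousand.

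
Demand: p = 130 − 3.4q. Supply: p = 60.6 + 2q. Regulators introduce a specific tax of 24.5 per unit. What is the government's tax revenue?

203.71

Competitive equilibrium: 130 − 3.4q = 60.6 + 2q → q* = 12.8519, p* = 86.3037.
With the tax, the buyer price exceeds the seller price by 24.5: (130 − 3.4q) − (60.6 + 2q) = 24.5 → q' = 8.3148.
Tax revenue = 24.5 × 8.3148 = 203.71.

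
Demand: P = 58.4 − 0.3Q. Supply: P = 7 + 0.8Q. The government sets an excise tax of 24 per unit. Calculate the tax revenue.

597.82

Competitive equilibrium: 58.4 − 0.3Q = 7 + 0.8Q → Q* = 46.7273, P* = 44.3818.
With the tax, the buyer price exceeds the seller price by 24: (58.4 − 0.3Q) − (7 + 0.8Q) = 24 → Q' = 24.9091.
Tax revenue = 24 × 24.9091 = 597.82.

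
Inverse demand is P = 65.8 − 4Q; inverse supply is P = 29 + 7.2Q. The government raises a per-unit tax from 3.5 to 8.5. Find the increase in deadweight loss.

Competitive equilibrium: 65.8 − 4Q = 29 + 7.2Q → Q* = 3.2857, P* = 52.6571.
For a per-unit tax t: ΔQ = t/11.2, so DWL = ½·t·(t/11.2) = t²/22.4.
At t = 3.5: DWL = 0.547. At t = 8.5: DWL = 3.225.
Increase = 3.225 − 0.547 = 2.68.

2.68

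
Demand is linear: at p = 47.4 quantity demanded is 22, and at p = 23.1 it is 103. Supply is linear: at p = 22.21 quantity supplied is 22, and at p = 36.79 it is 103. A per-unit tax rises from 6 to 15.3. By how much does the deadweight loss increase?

Demand slope = (23.1 − 47.4)/(103 − 22) = −0.3, so p = 54 − 0.3q.
Supply slope = (36.79 − 22.21)/(103 − 22) = 0.18, so p = 18.25 + 0.18q.
Competitive equilibrium: 54 − 0.3q = 18.25 + 0.18q → q* = 74.4792, p* = 31.6563.
For a per-unit tax t: Δq = t/0.48, so DWL = ½·t·(t/0.48) = t²/0.96.
At t = 6: DWL = 37.5. At t = 15.3: DWL = 243.844.
Increase = 243.844 − 37.5 = 206.34.

206.34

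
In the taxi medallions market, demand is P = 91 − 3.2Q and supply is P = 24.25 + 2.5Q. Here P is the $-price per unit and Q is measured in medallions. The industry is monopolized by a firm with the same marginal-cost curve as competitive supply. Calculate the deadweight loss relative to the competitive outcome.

Competitive equilibrium: 91 − 3.2Q = 24.25 + 2.5Q → Q* = 11.7105, P* = 53.5263.
Marginal revenue: MR = 91 − 6.4Q. Set MR = MC: 91 − 6.4Q = 24.25 + 2.5Q → Q_m = 7.5.
Price P_m = 91 − 3.2·7.5 = 67; MC(Q_m) = 24.25 + 2.5·7.5 = 43.
Competitive Q* = 11.7105, so ΔQ = 4.2105; wedge = 67 − 43 = 24.
Welfare loss = ½ × 4.2105 × 24 = $50.53.

$50.53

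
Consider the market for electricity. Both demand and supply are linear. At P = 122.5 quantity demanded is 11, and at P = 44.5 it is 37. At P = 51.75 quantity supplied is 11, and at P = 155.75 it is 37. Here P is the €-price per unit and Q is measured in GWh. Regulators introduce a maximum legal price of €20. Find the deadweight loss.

€1139.63

Demand slope = (44.5 − 122.5)/(37 − 11) = −3, so P = 155.5 − 3Q.
Supply slope = (155.75 − 51.75)/(37 − 11) = 4, so P = 7.75 + 4Q.
Competitive equilibrium: 155.5 − 3Q = 7.75 + 4Q → Q* = 21.1071, P* = 92.1786.
At the ceiling P = 20, quantity supplied = (20 − 7.75)/4 = 3.0625.
Willingness to pay at Q' = 3.0625: 155.5 − 3·3.0625 = 146.3125.
ΔQ = 21.1071 − 3.0625 = 18.0446; wedge = 146.3125 − 20 = 126.3125.
The triangle = ½ × 18.0446 × 126.3125 = €1139.63.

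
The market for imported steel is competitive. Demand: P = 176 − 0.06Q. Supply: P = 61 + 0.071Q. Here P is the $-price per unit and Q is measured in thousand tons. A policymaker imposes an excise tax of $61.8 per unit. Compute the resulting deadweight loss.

Competitive equilibrium: 176 − 0.06Q = 61 + 0.071Q → Q* = 877.8626, P* = 123.3282.
With the tax, the buyer price exceeds the seller price by 61.8: (176 − 0.06Q) − (61 + 0.071Q) = 61.8 → Q' = 406.1069.
ΔQ = 877.8626 − 406.1069 = 471.7557; the wedge equals the tax, 61.8.
The triangle = ½ × 471.7557 × 61.8 = $14577.25 thousand.

$14577.25 thousand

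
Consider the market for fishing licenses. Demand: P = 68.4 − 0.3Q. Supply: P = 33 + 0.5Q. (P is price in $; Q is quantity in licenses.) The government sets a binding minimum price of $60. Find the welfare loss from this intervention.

$105.625

Competitive equilibrium: 68.4 − 0.3Q = 33 + 0.5Q → Q* = 44.25, P* = 55.125.
At the floor P = 60, quantity demanded = (68.4 − 60)/0.3 = 28.
Sellers' marginal cost at Q' = 28: 33 + 0.5·28 = 47.
ΔQ = 44.25 − 28 = 16.25; wedge = 60 − 47 = 13.
The triangle = ½ × 16.25 × 13 = $105.625.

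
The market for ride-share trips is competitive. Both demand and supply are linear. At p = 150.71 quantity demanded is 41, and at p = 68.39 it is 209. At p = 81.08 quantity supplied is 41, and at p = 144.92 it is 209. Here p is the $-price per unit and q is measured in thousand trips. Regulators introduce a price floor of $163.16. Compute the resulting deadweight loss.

$4836.40 thousand

Demand slope = (68.39 − 150.71)/(209 − 41) = −0.49, so p = 170.8 − 0.49q.
Supply slope = (144.92 − 81.08)/(209 − 41) = 0.38, so p = 65.5 + 0.38q.
Competitive equilibrium: 170.8 − 0.49q = 65.5 + 0.38q → q* = 121.0345, p* = 111.4931.
At the floor p = 163.16, quantity demanded = (170.8 − 163.16)/0.49 = 15.5918.
Sellers' marginal cost at q' = 15.5918: 65.5 + 0.38·15.5918 = 71.4249.
Δq = 121.0345 − 15.5918 = 105.4427; wedge = 163.16 − 71.4249 = 91.7351.
The triangle = ½ × 105.4427 × 91.7351 = $4836.40 thousand.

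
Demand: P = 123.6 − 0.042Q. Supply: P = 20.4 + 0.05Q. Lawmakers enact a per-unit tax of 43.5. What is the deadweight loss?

Competitive equilibrium: 123.6 − 0.042Q = 20.4 + 0.05Q → Q* = 1121.7391, P* = 76.487.
With the tax, the buyer price exceeds the seller price by 43.5: (123.6 − 0.042Q) − (20.4 + 0.05Q) = 43.5 → Q' = 648.913.
ΔQ = 1121.7391 − 648.913 = 472.8261; the wedge equals the tax, 43.5.
DWL = ½ × 472.8261 × 43.5 = 10283.97.

10283.97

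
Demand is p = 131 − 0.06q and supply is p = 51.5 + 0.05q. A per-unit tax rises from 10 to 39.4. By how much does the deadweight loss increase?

6601.64

Competitive equilibrium: 131 − 0.06q = 51.5 + 0.05q → q* = 722.7273, p* = 87.6364.
For a per-unit tax t: Δq = t/0.11, so DWL = ½·t·(t/0.11) = t²/0.22.
At t = 10: DWL = 454.545. At t = 39.4: DWL = 7056.182.
Increase = 7056.182 − 454.545 = 6601.64.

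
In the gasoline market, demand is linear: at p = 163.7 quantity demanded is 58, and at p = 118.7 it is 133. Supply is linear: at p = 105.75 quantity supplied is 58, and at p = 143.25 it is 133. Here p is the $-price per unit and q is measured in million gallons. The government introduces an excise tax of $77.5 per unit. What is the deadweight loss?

Demand slope = (118.7 − 163.7)/(133 − 58) = −0.6, so p = 198.5 − 0.6q.
Supply slope = (143.25 − 105.75)/(133 − 58) = 0.5, so p = 76.75 + 0.5q.
Competitive equilibrium: 198.5 − 0.6q = 76.75 + 0.5q → q* = 110.6818, p* = 132.0909.
With the tax, the buyer price exceeds the seller price by 77.5: (198.5 − 0.6q) − (76.75 + 0.5q) = 77.5 → q' = 40.2273.
Δq = 110.6818 − 40.2273 = 70.4545; the wedge equals the tax, 77.5.
The triangle = ½ × 70.4545 × 77.5 = $2730.11 million.

$2730.11 million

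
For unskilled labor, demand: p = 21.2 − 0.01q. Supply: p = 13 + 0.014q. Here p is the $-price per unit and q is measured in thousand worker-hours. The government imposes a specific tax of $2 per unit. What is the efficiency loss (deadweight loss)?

Competitive equilibrium: 21.2 − 0.01q = 13 + 0.014q → q* = 341.6667, p* = 17.7833.
With the tax, the buyer price exceeds the seller price by 2: (21.2 − 0.01q) − (13 + 0.014q) = 2 → q' = 258.3333.
Δq = 341.6667 − 258.3333 = 83.3334; the wedge equals the tax, 2.
Deadweight loss = ½ × 83.3334 × 2 = $83.33 thousand.

$83.33 thousand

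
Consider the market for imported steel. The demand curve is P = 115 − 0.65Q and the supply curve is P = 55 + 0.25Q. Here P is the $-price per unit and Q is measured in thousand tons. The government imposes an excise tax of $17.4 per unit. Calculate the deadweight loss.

$168.20 thousand

Competitive equilibrium: 115 − 0.65Q = 55 + 0.25Q → Q* = 66.6667, P* = 71.6667.
With the tax, the buyer price exceeds the seller price by 17.4: (115 − 0.65Q) − (55 + 0.25Q) = 17.4 → Q' = 47.3333.
ΔQ = 66.6667 − 47.3333 = 19.3334; the wedge equals the tax, 17.4.
Welfare loss = ½ × 19.3334 × 17.4 = $168.20 thousand.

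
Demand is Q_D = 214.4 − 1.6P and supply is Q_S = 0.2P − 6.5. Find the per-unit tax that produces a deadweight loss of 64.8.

In inverse form: demand P = 134 − 0.625Q, supply P = 32.5 + 5Q.
Competitive equilibrium: 134 − 0.625Q = 32.5 + 5Q → Q* = 18.0444, P* = 122.7222.
A tax t gives ΔQ = t/5.625 and wedge t, so DWL = t²/11.25.
t²/11.25 = 64.8 → t² = 729 → t = 27.

27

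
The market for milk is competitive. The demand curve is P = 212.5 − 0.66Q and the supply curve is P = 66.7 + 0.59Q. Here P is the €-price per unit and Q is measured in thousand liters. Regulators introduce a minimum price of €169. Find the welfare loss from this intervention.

€1608.52 thousand

Competitive equilibrium: 212.5 − 0.66Q = 66.7 + 0.59Q → Q* = 116.64, P* = 135.5176.
At the floor P = 169, quantity demanded = (212.5 − 169)/0.66 = 65.90909.
Sellers' marginal cost at Q' = 65.90909: 66.7 + 0.59·65.90909 = 105.58636.
ΔQ = 116.64 − 65.90909 = 50.73091; wedge = 169 − 105.58636 = 63.41364.
The triangle = ½ × 50.73091 × 63.41364 = €1608.52 thousand.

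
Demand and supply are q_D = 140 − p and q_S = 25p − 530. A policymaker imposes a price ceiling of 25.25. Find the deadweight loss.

In inverse form: demand p = 140 − q, supply p = 21.2 + 0.04q.
Competitive equilibrium: 140 − q = 21.2 + 0.04q → q* = 114.2308, p* = 25.7692.
At the ceiling p = 25.25, quantity supplied = (25.25 − 21.2)/0.04 = 101.25.
Willingness to pay at q' = 101.25: 140 − 1·101.25 = 38.75.
Δq = 114.2308 − 101.25 = 12.9808; wedge = 38.75 − 25.25 = 13.5.
Welfare loss = ½ × 12.9808 × 13.5 = 87.62.

87.62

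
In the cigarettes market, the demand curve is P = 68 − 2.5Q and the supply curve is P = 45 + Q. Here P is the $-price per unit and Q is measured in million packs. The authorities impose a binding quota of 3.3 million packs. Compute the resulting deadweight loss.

$18.73 million

Competitive equilibrium: 68 − 2.5Q = 45 + Q → Q* = 6.5714, P* = 51.5714.
At Q = 3.3: demand price = 68 − 2.5·3.3 = 59.75; supply price = 45 + 1·3.3 = 48.3.
ΔQ = 6.5714 − 3.3 = 3.2714; wedge = 59.75 − 48.3 = 11.45.
Deadweight loss = ½ × 3.2714 × 11.45 = $18.73 million.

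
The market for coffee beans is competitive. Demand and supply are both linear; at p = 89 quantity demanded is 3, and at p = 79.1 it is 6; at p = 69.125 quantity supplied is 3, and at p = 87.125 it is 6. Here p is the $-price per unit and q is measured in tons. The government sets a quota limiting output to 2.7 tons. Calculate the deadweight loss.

Demand slope = (79.1 − 89)/(6 − 3) = −3.3, so p = 98.9 − 3.3q.
Supply slope = (87.125 − 69.125)/(6 − 3) = 6, so p = 51.125 + 6q.
Competitive equilibrium: 98.9 − 3.3q = 51.125 + 6q → q* = 5.1371, p* = 81.9476.
At q = 2.7: demand price = 98.9 − 3.3·2.7 = 89.99; supply price = 51.125 + 6·2.7 = 67.325.
Δq = 5.1371 − 2.7 = 2.4371; wedge = 89.99 − 67.325 = 22.665.
Welfare loss = ½ × 2.4371 × 22.665 = $27.62.

$27.62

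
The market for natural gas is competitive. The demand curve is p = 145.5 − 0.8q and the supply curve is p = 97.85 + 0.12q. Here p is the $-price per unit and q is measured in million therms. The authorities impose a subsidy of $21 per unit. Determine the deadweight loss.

$239.67 million

Competitive equilibrium: 145.5 − 0.8q = 97.85 + 0.12q → q* = 51.7935, p* = 104.0652.
The subsidy lowers effective supply by 21: p = 76.85 + 0.12q.
New quantity: 145.5 − 0.8q = 76.85 + 0.12q → q' = 74.6196.
Overproduction Δq = 74.6196 − 51.7935 = 22.8261; wedge = subsidy = 21.
Welfare loss = ½ × 22.8261 × 21 = $239.67 million.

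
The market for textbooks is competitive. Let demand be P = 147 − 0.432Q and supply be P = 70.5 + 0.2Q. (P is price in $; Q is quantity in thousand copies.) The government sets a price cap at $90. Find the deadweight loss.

$175.17 thousand

Competitive equilibrium: 147 − 0.432Q = 70.5 + 0.2Q → Q* = 121.0443, P* = 94.7089.
At the ceiling P = 90, quantity supplied = (90 − 70.5)/0.2 = 97.5.
Willingness to pay at Q' = 97.5: 147 − 0.432·97.5 = 104.88.
ΔQ = 121.0443 − 97.5 = 23.5443; wedge = 104.88 − 90 = 14.88.
DWL = ½ × 23.5443 × 14.88 = $175.17 thousand.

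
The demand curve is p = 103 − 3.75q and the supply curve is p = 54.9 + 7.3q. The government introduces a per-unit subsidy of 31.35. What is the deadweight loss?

44.47

Competitive equilibrium: 103 − 3.75q = 54.9 + 7.3q → q* = 4.3529, p* = 86.6765.
The subsidy lowers effective supply by 31.35: p = 23.55 + 7.3q.
New quantity: 103 − 3.75q = 23.55 + 7.3q → q' = 7.19.
Overproduction Δq = 7.19 − 4.3529 = 2.8371; wedge = subsidy = 31.35.
Deadweight loss = ½ × 2.8371 × 31.35 = 44.47.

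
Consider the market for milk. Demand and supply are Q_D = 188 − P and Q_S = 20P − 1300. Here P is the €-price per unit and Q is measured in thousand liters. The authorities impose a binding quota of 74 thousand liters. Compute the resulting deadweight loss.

In inverse form: demand P = 188 − Q, supply P = 65 + 0.05Q.
Competitive equilibrium: 188 − Q = 65 + 0.05Q → Q* = 117.1429, P* = 70.8571.
At Q = 74: demand price = 188 − 1·74 = 114; supply price = 65 + 0.05·74 = 68.7.
ΔQ = 117.1429 − 74 = 43.1429; wedge = 114 − 68.7 = 45.3.
The triangle = ½ × 43.1429 × 45.3 = €977.19 thousand.

€977.19 thousand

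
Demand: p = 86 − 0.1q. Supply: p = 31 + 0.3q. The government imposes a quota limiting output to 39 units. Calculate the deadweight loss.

Competitive equilibrium: 86 − 0.1q = 31 + 0.3q → q* = 137.5, p* = 72.25.
At q = 39: demand price = 86 − 0.1·39 = 82.1; supply price = 31 + 0.3·39 = 42.7.
Δq = 137.5 − 39 = 98.5; wedge = 82.1 − 42.7 = 39.4.
The triangle = ½ × 98.5 × 39.4 = 1940.45.

1940.45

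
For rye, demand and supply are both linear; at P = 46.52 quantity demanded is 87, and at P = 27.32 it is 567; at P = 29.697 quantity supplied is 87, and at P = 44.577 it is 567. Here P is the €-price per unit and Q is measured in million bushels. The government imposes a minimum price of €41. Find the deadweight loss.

Demand slope = (27.32 − 46.52)/(567 − 87) = −0.04, so P = 50 − 0.04Q.
Supply slope = (44.577 − 29.697)/(567 − 87) = 0.031, so P = 27 + 0.031Q.
Competitive equilibrium: 50 − 0.04Q = 27 + 0.031Q → Q* = 323.9437, P* = 37.0423.
At the floor P = 41, quantity demanded = (50 − 41)/0.04 = 225.
Sellers' marginal cost at Q' = 225: 27 + 0.031·225 = 33.975.
ΔQ = 323.9437 − 225 = 98.9437; wedge = 41 − 33.975 = 7.025.
Deadweight loss = ½ × 98.9437 × 7.025 = €347.54 million.

€347.54 million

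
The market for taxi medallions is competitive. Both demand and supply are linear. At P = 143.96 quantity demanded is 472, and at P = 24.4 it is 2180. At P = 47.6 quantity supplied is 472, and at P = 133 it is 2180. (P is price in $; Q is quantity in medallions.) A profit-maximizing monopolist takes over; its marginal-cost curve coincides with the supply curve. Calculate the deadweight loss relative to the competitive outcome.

$13239.16

Demand slope = (24.4 − 143.96)/(2180 − 472) = −0.07, so P = 177 − 0.07Q.
Supply slope = (133 − 47.6)/(2180 − 472) = 0.05, so P = 24 + 0.05Q.
Competitive equilibrium: 177 − 0.07Q = 24 + 0.05Q → Q* = 1275, P* = 87.75.
Marginal revenue: MR = 177 − 0.14Q. Set MR = MC: 177 − 0.14Q = 24 + 0.05Q → Q_m = 805.2632.
Price P_m = 177 − 0.07·805.2632 = 120.6316; MC(Q_m) = 24 + 0.05·805.2632 = 64.2632.
Competitive Q* = 1275, so ΔQ = 469.7368; wedge = 120.6316 − 64.2632 = 56.3684.
The triangle = ½ × 469.7368 × 56.3684 = $13239.16.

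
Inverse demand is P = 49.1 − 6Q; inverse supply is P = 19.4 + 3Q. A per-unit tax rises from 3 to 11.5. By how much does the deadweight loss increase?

Competitive equilibrium: 49.1 − 6Q = 19.4 + 3Q → Q* = 3.3, P* = 29.3.
For a per-unit tax t: ΔQ = t/9, so DWL = ½·t·(t/9) = t²/18.
At t = 3: DWL = 0.5. At t = 11.5: DWL = 7.347.
Increase = 7.347 − 0.5 = 6.85.

6.85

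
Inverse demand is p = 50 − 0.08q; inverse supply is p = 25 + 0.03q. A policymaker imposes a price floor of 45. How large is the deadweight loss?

Competitive equilibrium: 50 − 0.08q = 25 + 0.03q → q* = 227.2727, p* = 31.8182.
At the floor p = 45, quantity demanded = (50 − 45)/0.08 = 62.5.
Sellers' marginal cost at q' = 62.5: 25 + 0.03·62.5 = 26.875.
Δq = 227.2727 − 62.5 = 164.7727; wedge = 45 − 26.875 = 18.125.
Welfare loss = ½ × 164.7727 × 18.125 = 1493.25.

1493.25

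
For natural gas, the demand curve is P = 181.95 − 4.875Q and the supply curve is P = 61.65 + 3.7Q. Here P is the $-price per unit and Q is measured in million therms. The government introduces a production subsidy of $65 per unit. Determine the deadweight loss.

Competitive equilibrium: 181.95 − 4.875Q = 61.65 + 3.7Q → Q* = 14.02915, P* = 113.55787.
The subsidy lowers effective supply by 65: P = 3.7Q − 3.35.
New quantity: 181.95 − 4.875Q = 3.7Q − 3.35 → Q' = 21.60933.
Overproduction ΔQ = 21.60933 − 14.02915 = 7.58018; wedge = subsidy = 65.
The triangle = ½ × 7.58018 × 65 = $246.36 million.

$246.36 million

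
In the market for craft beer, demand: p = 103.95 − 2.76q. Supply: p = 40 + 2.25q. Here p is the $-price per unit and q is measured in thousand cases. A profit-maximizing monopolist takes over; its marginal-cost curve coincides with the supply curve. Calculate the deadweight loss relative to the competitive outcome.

Competitive equilibrium: 103.95 − 2.76q = 40 + 2.25q → q* = 12.7645, p* = 68.7201.
Marginal revenue: MR = 103.95 − 5.52q. Set MR = MC: 103.95 − 5.52q = 40 + 2.25q → q_m = 8.2304.
Price p_m = 103.95 − 2.76·8.2304 = 81.2341; MC(q_m) = 40 + 2.25·8.2304 = 58.5184.
Competitive q* = 12.7645, so Δq = 4.5341; wedge = 81.2341 − 58.5184 = 22.7157.
Welfare loss = ½ × 4.5341 × 22.7157 = $51.50 thousand.

$51.50 thousand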